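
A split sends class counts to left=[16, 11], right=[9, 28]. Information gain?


Parent = [25, 39], H_parent = 0.9652
H_left = 0.9751 (n=27), H_right = 0.8004 (n=37)
H_children = (27/64)·0.9751 + (37/64)·0.8004 = 0.8741
IG = 0.9652 - 0.8741 = 0.0911

0.0911


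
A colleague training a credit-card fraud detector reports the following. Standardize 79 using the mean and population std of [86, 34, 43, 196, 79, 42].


μ = 80, σ = 55.4106
z = (79 - 80)/55.4106 = -0.018

-0.018


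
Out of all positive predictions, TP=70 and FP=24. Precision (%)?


Precision = TP/(TP+FP)
= 70/(70+24)
= 70/94 = 74.47%

74.47%


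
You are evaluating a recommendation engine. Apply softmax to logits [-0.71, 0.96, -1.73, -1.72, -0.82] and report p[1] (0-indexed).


Exponentials: e^-0.71=0.4916, e^0.96=2.6117, e^-1.73=0.1773, e^-1.72=0.1791, e^-0.82=0.4404
Sum = 3.9001
Softmax = [0.1261, 0.6696, 0.0455, 0.0459, 0.1129]
p[1] = 2.6117/3.9001 = 0.6696

0.6696


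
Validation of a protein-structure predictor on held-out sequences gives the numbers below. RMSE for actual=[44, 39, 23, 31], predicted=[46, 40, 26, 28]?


MSE = 23/4 = 5.75
RMSE = √(23/4) = 2.3979

2.3979


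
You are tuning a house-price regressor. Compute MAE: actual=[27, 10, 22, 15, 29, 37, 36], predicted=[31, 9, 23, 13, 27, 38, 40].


Absolute errors: |27-31|=4, |10-9|=1, |22-23|=1, |15-13|=2, |29-27|=2, |37-38|=1, |36-40|=4
Sum = 15
MAE = 15/7 = 15/7

15/7


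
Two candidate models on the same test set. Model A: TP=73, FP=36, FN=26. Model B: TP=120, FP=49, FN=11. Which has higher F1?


Model A: P=73/109=0.6697, R=73/99=0.7374, F1=2PR/(P+R)=2TP/(2TP+FP+FN)=146/208=0.7019
Model B: P=120/169=0.7101, R=120/131=0.916, F1=2PR/(P+R)=2TP/(2TP+FP+FN)=240/300=0.8
0.7019 < 0.8 → Model B

Model B


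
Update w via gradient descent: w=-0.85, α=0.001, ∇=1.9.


w_new = w - α·∇
= -0.85 - 0.001·1.9
= -0.85 - 0.0019
= -0.8519

-0.8519


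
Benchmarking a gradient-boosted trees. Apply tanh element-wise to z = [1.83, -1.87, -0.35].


tanh(1.83) = 0.9498
tanh(-1.87) = -0.9536
tanh(-0.35) = -0.3364
result = [0.9498, -0.9536, -0.3364]

[0.9498, -0.9536, -0.3364]


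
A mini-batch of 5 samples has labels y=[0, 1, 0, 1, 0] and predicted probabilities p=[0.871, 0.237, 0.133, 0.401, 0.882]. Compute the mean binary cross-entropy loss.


L[0] = -ln(1-0.871) = -ln(0.129) = 2.0479
L[1] = -ln(0.237) = 1.4397
L[2] = -ln(1-0.133) = -ln(0.867) = 0.1427
L[3] = -ln(0.401) = 0.9138
L[4] = -ln(1-0.882) = -ln(0.118) = 2.1371
mean = (2.0479 + 1.4397 + 0.1427 + 0.9138 + 2.1371)/5 = 1.3362

1.3362


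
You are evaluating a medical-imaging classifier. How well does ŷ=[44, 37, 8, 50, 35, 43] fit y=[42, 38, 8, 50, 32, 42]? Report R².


ȳ = 35.3333
SS_res = Σ(y-ŷ)² = 15
SS_tot = Σ(y-ȳ)² = 1069.33
R² = 1 - SS_res/SS_tot = 1 - 0.014 = 0.986

0.986


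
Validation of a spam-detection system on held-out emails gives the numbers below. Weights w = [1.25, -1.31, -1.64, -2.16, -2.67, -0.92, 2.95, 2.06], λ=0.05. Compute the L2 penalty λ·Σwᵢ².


‖w‖₂² = (1.25)² + (-1.31)² + (-1.64)² + (-2.16)² + (-2.67)² + (-0.92)² + (2.95)² + (2.06)²
     = 1.5625 + 1.7161 + 2.6896 + 4.6656 + 7.1289 + 0.8464 + 8.7025 + 4.2436
     = 31.5552
λ·‖w‖₂² = 0.05·31.5552 = 1.57776

1.57776


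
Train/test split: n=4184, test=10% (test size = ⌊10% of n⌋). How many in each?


Test = ⌊4184·10/100⌋ = 418
Train = 4184 - 418 = 3766

Train: 3766, Test: 418


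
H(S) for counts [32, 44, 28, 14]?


Probabilities: [32/118, 44/118, 28/118, 14/118] ≈ [0.2712, 0.3729, 0.2373, 0.1186]
H = -((32/118)·log₂(32/118) + (44/118)·log₂(44/118) + (28/118)·log₂(28/118) + (14/118)·log₂(14/118))
  = 1.8985 bits

1.8985 bits


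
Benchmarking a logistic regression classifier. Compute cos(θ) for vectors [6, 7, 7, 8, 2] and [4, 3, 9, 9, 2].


A·B = 6·4 + 7·3 + 7·9 + 8·9 + 2·2 = 184
‖A‖ = √202 = 14.2127, ‖B‖ = √191 = 13.8203
cos = 184/(√202·√191) = 184/√38582 = 0.9368

0.9368


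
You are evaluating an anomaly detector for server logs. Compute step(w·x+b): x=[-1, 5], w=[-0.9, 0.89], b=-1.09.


z = (-1)·(-0.9) + (5)·(0.89) - 1.09
  = 4.26
step(z) = 1 (z≥0)

1


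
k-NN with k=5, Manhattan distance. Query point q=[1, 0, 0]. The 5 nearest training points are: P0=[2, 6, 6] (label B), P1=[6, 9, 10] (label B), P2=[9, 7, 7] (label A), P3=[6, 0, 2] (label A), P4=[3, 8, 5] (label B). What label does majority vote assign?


d(q,P0) = 13  (label B)
d(q,P1) = 24  (label B)
d(q,P2) = 22  (label A)
d(q,P3) = 7  (label A)
d(q,P4) = 15  (label B)
Votes: A=2, B=3
Majority → B

B


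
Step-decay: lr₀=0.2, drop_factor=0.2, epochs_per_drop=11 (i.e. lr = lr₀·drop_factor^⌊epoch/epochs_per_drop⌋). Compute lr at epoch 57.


n_drops = ⌊57/11⌋ = 5
lr = 0.2·0.2^5 = 0.2·0.00032 = 0.000064

0.000064


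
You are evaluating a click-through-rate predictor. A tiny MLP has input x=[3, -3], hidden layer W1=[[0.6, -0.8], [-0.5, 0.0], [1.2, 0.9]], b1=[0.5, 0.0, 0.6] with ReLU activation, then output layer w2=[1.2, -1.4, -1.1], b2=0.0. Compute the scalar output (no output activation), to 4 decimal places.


z1[0] = (0.6)·(3) + (-0.8)·(-3) + 0.5 = 4.7
z1[1] = (-0.5)·(3) + (0.0)·(-3) + 0.0 = -1.5
z1[2] = (1.2)·(3) + (0.9)·(-3) + 0.6 = 1.5
h = ReLU(z1) = [4.7, 0.0, 1.5]
output = (1.2)·(4.7) + (-1.4)·(0.0) + (-1.1)·(1.5) + 0.0 = 3.99

3.99


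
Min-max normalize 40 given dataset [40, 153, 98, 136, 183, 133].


min=40, max=183
(40-40)/(183-40) = 0/143 = 0.0

0.0


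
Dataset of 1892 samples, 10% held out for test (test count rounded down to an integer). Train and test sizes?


Test = ⌊1892·10/100⌋ = 189
Train = 1892 - 189 = 1703

Train: 1703, Test: 189


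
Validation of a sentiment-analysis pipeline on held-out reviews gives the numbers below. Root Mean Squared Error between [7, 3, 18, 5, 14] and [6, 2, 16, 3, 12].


MSE = 14/5 = 2.8
RMSE = √(14/5) = 1.6733

1.6733


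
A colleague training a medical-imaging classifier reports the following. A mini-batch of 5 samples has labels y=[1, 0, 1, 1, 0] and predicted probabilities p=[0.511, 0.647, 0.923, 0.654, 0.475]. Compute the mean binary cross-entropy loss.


L[0] = -ln(0.511) = 0.6714
L[1] = -ln(1-0.647) = -ln(0.353) = 1.0413
L[2] = -ln(0.923) = 0.0801
L[3] = -ln(0.654) = 0.4246
L[4] = -ln(1-0.475) = -ln(0.525) = 0.6444
mean = (0.6714 + 1.0413 + 0.0801 + 0.4246 + 0.6444)/5 = 0.5724

0.5724


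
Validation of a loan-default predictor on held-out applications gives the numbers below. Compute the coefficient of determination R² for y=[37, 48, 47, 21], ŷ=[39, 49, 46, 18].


ȳ = 38.25
SS_res = Σ(y-ŷ)² = 15
SS_tot = Σ(y-ȳ)² = 470.75
R² = 1 - SS_res/SS_tot = 1 - 0.0319 = 0.9681

0.9681


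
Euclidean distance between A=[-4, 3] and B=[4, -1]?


d = √((-4-4)² + (3+ 1)²)
  = √(64 + 16)
  = √80 = 8.9443

8.9443


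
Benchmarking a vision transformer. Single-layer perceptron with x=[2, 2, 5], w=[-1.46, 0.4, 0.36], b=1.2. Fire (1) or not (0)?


z = (2)·(-1.46) + (2)·(0.4) + (5)·(0.36) + 1.2
  = 0.88
step(z) = 1 (z≥0)

1


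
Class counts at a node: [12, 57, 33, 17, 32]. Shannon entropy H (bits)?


Probabilities: [12/151, 57/151, 33/151, 17/151, 32/151] ≈ [0.0795, 0.3775, 0.2185, 0.1126, 0.2119]
H = -((12/151)·log₂(12/151) + (57/151)·log₂(57/151) + (33/151)·log₂(33/151) + (17/151)·log₂(17/151) + (32/151)·log₂(32/151))
  = 2.1295 bits

2.1295 bits


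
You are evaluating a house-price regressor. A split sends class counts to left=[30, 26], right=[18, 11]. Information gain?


Parent = [48, 37], H_parent = 0.9879
H_left = 0.9963 (n=56), H_right = 0.9576 (n=29)
H_children = (56/85)·0.9963 + (29/85)·0.9576 = 0.9831
IG = 0.9879 - 0.9831 = 0.0048

0.0048


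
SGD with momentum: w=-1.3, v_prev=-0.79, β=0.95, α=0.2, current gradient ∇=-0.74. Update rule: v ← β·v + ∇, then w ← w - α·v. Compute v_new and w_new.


v_new = 0.95·-0.79 - 0.74 = -0.7505 - 0.74 = -1.4905
w_new = -1.3 - 0.2·-1.4905 = -1.3 + 0.2981 = -1.0019

v_new=-1.4905, w_new=-1.0019


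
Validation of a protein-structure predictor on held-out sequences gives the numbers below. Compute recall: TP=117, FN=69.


Recall = TP/(TP+FN)
= 117/(117+69)
= 117/186 = 62.9%

62.9%


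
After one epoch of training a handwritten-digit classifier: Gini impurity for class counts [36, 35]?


Probabilities: [36/71, 35/71] ≈ [0.507, 0.493]
Σpᵢ² = (1296 + 1225)/71² = 2521/5041
Gini = 1 - Σpᵢ² = 1 - 2521/5041 = 0.4999

0.4999


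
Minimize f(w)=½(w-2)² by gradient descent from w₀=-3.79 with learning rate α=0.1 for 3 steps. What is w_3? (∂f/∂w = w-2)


step 1: grad = -3.79-2 = -5.79; w = -3.79 - 0.1·(-5.79) = -3.211
step 2: grad = -3.211-2 = -5.211; w = -3.211 - 0.1·(-5.211) = -2.6899
step 3: grad = -2.6899-2 = -4.6899; w = -2.6899 - 0.1·(-4.6899) = -2.22091

-2.22091


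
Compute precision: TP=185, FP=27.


Precision = TP/(TP+FP)
= 185/(185+27)
= 185/212 = 87.26%

87.26%


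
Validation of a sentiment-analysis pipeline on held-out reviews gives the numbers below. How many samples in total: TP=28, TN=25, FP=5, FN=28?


Total = TP + TN + FP + FN
= 28 + 25 + 5 + 28
= 86
(Predicted positive: 33, predicted negative: 53)

86


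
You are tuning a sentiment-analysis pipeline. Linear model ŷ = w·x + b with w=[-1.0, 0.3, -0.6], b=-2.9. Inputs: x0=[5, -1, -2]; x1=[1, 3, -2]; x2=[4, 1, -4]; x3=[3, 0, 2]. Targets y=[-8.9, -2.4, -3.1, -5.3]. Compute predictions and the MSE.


ŷ0 = (-1.0)·(5) + (0.3)·(-1) + (-0.6)·(-2) - 2.9 = -7.0
ŷ1 = (-1.0)·(1) + (0.3)·(3) + (-0.6)·(-2) - 2.9 = -1.8
ŷ2 = (-1.0)·(4) + (0.3)·(1) + (-0.6)·(-4) - 2.9 = -4.2
ŷ3 = (-1.0)·(3) + (0.3)·(0) + (-0.6)·(2) - 2.9 = -7.1
errors² = [3.61, 0.36, 1.21, 3.24]
MSE = 8.4200/4 = 2.105

2.105


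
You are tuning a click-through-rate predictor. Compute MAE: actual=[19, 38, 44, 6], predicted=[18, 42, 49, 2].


Absolute errors: |19-18|=1, |38-42|=4, |44-49|=5, |6-2|=4
Sum = 14
MAE = 14/4 = 7/2

7/2


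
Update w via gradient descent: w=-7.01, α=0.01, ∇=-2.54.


w_new = w - α·∇
= -7.01 - 0.01·-2.54
= -7.01 + 0.0254
= -6.9846

-6.9846


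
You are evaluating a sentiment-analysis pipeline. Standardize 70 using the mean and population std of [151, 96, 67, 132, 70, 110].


μ = 104.3333, σ = 30.5977
z = (70 - 104.3333)/30.5977 = -1.1221

-1.1221


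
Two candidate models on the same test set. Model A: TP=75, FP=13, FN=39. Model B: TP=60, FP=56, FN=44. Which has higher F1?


Model A: P=75/88=0.8523, R=75/114=0.6579, F1=2PR/(P+R)=2TP/(2TP+FP+FN)=150/202=0.7426
Model B: P=60/116=0.5172, R=60/104=0.5769, F1=2PR/(P+R)=2TP/(2TP+FP+FN)=120/220=0.5455
0.7426 > 0.5455 → Model A

Model A


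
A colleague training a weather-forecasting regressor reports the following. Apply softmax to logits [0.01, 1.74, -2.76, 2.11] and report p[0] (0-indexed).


Exponentials: e^0.01=1.0101, e^1.74=5.6973, e^-2.76=0.0633, e^2.11=8.2482
Sum = 15.0189
Softmax = [0.0673, 0.3793, 0.0042, 0.5492]
p[0] = 1.0101/15.0189 = 0.0673

0.0673


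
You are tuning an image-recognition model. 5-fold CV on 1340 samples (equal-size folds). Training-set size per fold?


Fold size = 1340/5 = 268
Training per fold = 1340 - 268 = 1072

1072


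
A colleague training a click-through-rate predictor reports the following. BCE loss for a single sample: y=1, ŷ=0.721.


BCE = -[y·ln(p) + (1-y)·ln(1-p)]
= -1·ln(0.721) - 0
= -ln(0.721) = 0.3271

0.3271


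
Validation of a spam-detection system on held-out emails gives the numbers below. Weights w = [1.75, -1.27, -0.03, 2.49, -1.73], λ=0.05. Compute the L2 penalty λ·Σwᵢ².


‖w‖₂² = (1.75)² + (-1.27)² + (-0.03)² + (2.49)² + (-1.73)²
     = 3.0625 + 1.6129 + 0.0009 + 6.2001 + 2.9929
     = 13.8693
λ·‖w‖₂² = 0.05·13.8693 = 0.693465

0.693465


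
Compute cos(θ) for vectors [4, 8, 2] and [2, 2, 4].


A·B = 4·2 + 8·2 + 2·4 = 32
‖A‖ = √84 = 9.1652, ‖B‖ = √24 = 4.899
cos = 32/(√84·√24) = 32/√2016 = 0.7127

0.7127


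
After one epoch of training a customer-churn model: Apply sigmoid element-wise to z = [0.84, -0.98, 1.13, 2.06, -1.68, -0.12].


σ(0.84) = 1/(1+e^-0.84) = 0.6985
σ(-0.98) = 1/(1+e^0.98) = 0.2729
σ(1.13) = 1/(1+e^-1.13) = 0.7558
σ(2.06) = 1/(1+e^-2.06) = 0.887
σ(-1.68) = 1/(1+e^1.68) = 0.1571
σ(-0.12) = 1/(1+e^0.12) = 0.47
result = [0.6985, 0.2729, 0.7558, 0.887, 0.1571, 0.47]

[0.6985, 0.2729, 0.7558, 0.887, 0.1571, 0.47]


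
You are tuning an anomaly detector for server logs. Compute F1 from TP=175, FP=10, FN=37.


Precision = 175/185 = 0.9459
Recall = 175/212 = 0.8255
F1 = 2·P·R/(P+R) = 2·TP/(2·TP+FP+FN) = 350/(350+10+37) = 350/397 = 0.8816

0.8816


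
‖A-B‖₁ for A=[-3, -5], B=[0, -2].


d = |-3-0| + |-5+ 2|
  = 3 + 3
  = 6

6


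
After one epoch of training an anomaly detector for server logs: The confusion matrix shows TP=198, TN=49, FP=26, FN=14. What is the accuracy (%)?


Accuracy = (TP+TN)/(TP+TN+FP+FN)
= (198+49)/(287)
= 247/287 = 86.06%

86.06%


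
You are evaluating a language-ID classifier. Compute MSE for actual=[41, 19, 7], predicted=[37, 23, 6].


Squared errors: (41-37)²=16, (19-23)²=16, (7-6)²=1
Sum = 33
MSE = 33/3 = 11

11


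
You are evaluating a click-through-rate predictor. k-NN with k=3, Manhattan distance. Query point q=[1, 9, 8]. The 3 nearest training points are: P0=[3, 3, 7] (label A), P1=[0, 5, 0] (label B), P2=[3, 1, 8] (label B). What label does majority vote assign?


d(q,P0) = 9  (label A)
d(q,P1) = 13  (label B)
d(q,P2) = 10  (label B)
Votes: A=1, B=2
Majority → B

B


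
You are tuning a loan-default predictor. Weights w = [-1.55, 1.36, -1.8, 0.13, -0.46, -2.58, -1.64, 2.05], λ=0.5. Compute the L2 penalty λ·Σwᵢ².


‖w‖₂² = (-1.55)² + (1.36)² + (-1.8)² + (0.13)² + (-0.46)² + (-2.58)² + (-1.64)² + (2.05)²
     = 2.4025 + 1.8496 + 3.24 + 0.0169 + 0.2116 + 6.6564 + 2.6896 + 4.2025
     = 21.2691
λ·‖w‖₂² = 0.5·21.2691 = 10.63455

10.63455


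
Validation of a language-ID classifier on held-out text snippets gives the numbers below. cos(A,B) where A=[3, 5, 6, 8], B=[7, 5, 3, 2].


A·B = 3·7 + 5·5 + 6·3 + 8·2 = 80
‖A‖ = √134 = 11.5758, ‖B‖ = √87 = 9.3274
cos = 80/(√134·√87) = 80/√11658 = 0.7409

0.7409


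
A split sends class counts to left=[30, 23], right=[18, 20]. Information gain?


Parent = [48, 43], H_parent = 0.9978
H_left = 0.9874 (n=53), H_right = 0.998 (n=38)
H_children = (53/91)·0.9874 + (38/91)·0.998 = 0.9918
IG = 0.9978 - 0.9918 = 0.006

0.006


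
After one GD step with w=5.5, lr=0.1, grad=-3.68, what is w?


w_new = w - α·∇
= 5.5 - 0.1·-3.68
= 5.5 + 0.368
= 5.868

5.868


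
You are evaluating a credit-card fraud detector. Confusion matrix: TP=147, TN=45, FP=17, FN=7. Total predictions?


Total = TP + TN + FP + FN
= 147 + 45 + 17 + 7
= 216
(Predicted positive: 164, predicted negative: 52)

216


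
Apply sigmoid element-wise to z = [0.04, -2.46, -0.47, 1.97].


σ(0.04) = 1/(1+e^-0.04) = 0.51
σ(-2.46) = 1/(1+e^2.46) = 0.0787
σ(-0.47) = 1/(1+e^0.47) = 0.3846
σ(1.97) = 1/(1+e^-1.97) = 0.8776
result = [0.51, 0.0787, 0.3846, 0.8776]

[0.51, 0.0787, 0.3846, 0.8776]


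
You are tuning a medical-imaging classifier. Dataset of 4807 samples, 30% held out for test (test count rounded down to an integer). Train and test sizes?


Test = ⌊4807·30/100⌋ = 1442
Train = 4807 - 1442 = 3365

Train: 3365, Test: 1442


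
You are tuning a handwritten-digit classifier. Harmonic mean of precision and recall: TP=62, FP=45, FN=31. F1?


Precision = 62/107 = 0.5794
Recall = 62/93 = 0.6667
F1 = 2·P·R/(P+R) = 2·TP/(2·TP+FP+FN) = 124/(124+45+31) = 124/200 = 0.62

0.62


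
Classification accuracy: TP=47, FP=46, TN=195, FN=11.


Accuracy = (TP+TN)/(TP+TN+FP+FN)
= (47+195)/(299)
= 242/299 = 80.94%

80.94%


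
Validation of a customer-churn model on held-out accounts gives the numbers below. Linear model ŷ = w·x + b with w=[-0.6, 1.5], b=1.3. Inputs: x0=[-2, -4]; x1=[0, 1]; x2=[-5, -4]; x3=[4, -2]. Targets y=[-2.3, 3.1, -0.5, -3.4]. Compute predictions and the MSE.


ŷ0 = (-0.6)·(-2) + (1.5)·(-4) + 1.3 = -3.5
ŷ1 = (-0.6)·(0) + (1.5)·(1) + 1.3 = 2.8
ŷ2 = (-0.6)·(-5) + (1.5)·(-4) + 1.3 = -1.7
ŷ3 = (-0.6)·(4) + (1.5)·(-2) + 1.3 = -4.1
errors² = [1.44, 0.09, 1.44, 0.49]
MSE = 3.4600/4 = 0.865

0.865


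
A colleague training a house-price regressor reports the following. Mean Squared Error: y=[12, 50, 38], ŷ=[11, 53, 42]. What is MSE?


Squared errors: (12-11)²=1, (50-53)²=9, (38-42)²=16
Sum = 26
MSE = 26/3 = 26/3

26/3


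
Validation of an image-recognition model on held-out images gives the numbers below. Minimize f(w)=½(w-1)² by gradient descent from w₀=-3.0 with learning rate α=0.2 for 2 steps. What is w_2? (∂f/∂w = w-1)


step 1: grad = -3-1 = -4; w = -3 - 0.2·(-4) = -2.2
step 2: grad = -2.2-1 = -3.2; w = -2.2 - 0.2·(-3.2) = -1.56

-1.56


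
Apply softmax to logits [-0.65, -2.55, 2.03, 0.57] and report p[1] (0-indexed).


Exponentials: e^-0.65=0.522, e^-2.55=0.0781, e^2.03=7.6141, e^0.57=1.7683
Sum = 9.9825
Softmax = [0.0523, 0.0078, 0.7627, 0.1771]
p[1] = 0.0781/9.9825 = 0.0078

0.0078


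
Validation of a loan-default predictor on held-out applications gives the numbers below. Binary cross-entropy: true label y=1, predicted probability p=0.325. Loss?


BCE = -[y·ln(p) + (1-y)·ln(1-p)]
= -1·ln(0.325) - 0
= -ln(0.325) = 1.1239

1.1239


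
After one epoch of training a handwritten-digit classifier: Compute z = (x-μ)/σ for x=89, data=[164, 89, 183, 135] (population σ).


μ = 142.75, σ = 35.4286
z = (89 - 142.75)/35.4286 = -1.5171

-1.5171


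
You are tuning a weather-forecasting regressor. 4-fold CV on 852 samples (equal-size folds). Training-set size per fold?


Fold size = 852/4 = 213
Training per fold = 852 - 213 = 639

639


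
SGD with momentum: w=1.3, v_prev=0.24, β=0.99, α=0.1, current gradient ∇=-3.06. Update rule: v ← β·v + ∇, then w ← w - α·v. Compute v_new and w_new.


v_new = 0.99·0.24 - 3.06 = 0.2376 - 3.06 = -2.8224
w_new = 1.3 - 0.1·-2.8224 = 1.3 + 0.28224 = 1.58224

v_new=-2.8224, w_new=1.58224


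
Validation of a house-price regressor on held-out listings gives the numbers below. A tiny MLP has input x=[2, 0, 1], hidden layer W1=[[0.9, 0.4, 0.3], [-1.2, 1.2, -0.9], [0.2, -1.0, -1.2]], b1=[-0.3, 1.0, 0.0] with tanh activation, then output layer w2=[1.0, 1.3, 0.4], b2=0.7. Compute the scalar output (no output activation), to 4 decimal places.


z1[0] = (0.9)·(2) + (0.4)·(0) + (0.3)·(1) - 0.3 = 1.8
z1[1] = (-1.2)·(2) + (1.2)·(0) + (-0.9)·(1) + 1.0 = -2.3
z1[2] = (0.2)·(2) + (-1.0)·(0) + (-1.2)·(1) + 0.0 = -0.8
h = tanh(z1) = [0.9468, -0.9801, -0.664]
output = (1.0)·(0.9468) + (1.3)·(-0.9801) + (0.4)·(-0.664) + 0.7 = 0.1071

0.1071


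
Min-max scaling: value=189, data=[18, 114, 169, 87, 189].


min=18, max=189
(189-18)/(189-18) = 171/171 = 1.0

1.0


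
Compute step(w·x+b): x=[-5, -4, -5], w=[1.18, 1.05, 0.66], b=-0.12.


z = (-5)·(1.18) + (-4)·(1.05) + (-5)·(0.66) - 0.12
  = -13.52
step(z) = 0 (z<0)

0


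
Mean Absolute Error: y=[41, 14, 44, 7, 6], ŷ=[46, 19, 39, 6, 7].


Absolute errors: |41-46|=5, |14-19|=5, |44-39|=5, |7-6|=1, |6-7|=1
Sum = 17
MAE = 17/5 = 17/5

17/5


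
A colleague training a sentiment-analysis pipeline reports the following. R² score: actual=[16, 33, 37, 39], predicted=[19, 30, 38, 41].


ȳ = 31.25
SS_res = Σ(y-ŷ)² = 23
SS_tot = Σ(y-ȳ)² = 328.75
R² = 1 - SS_res/SS_tot = 1 - 0.07 = 0.93

0.93


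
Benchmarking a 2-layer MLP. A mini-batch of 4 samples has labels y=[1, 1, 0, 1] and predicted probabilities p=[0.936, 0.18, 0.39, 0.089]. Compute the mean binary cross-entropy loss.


L[0] = -ln(0.936) = 0.0661
L[1] = -ln(0.18) = 1.7148
L[2] = -ln(1-0.39) = -ln(0.61) = 0.4943
L[3] = -ln(0.089) = 2.4191
mean = (0.0661 + 1.7148 + 0.4943 + 2.4191)/4 = 1.1736

1.1736


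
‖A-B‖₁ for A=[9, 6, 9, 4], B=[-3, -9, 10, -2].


d = |9+ 3| + |6+ 9| + |9-10| + |4+ 2|
  = 12 + 15 + 1 + 6
  = 34

34


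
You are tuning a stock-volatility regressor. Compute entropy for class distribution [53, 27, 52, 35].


Probabilities: [53/167, 27/167, 52/167, 35/167] ≈ [0.3174, 0.1617, 0.3114, 0.2096]
H = -((53/167)·log₂(53/167) + (27/167)·log₂(27/167) + (52/167)·log₂(52/167) + (35/167)·log₂(35/167))
  = 1.9471 bits

1.9471 bits


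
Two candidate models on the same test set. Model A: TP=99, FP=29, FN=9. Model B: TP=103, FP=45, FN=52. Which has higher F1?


Model A: P=99/128=0.7734, R=99/108=0.9167, F1=2PR/(P+R)=2TP/(2TP+FP+FN)=198/236=0.839
Model B: P=103/148=0.6959, R=103/155=0.6645, F1=2PR/(P+R)=2TP/(2TP+FP+FN)=206/303=0.6799
0.839 > 0.6799 → Model A

Model A


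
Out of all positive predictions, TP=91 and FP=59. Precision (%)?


Precision = TP/(TP+FP)
= 91/(91+59)
= 91/150 = 60.67%

60.67%


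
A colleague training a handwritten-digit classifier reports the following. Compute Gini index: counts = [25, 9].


Probabilities: [25/34, 9/34] ≈ [0.7353, 0.2647]
Σpᵢ² = (625 + 81)/34² = 706/1156
Gini = 1 - Σpᵢ² = 1 - 706/1156 = 0.3893

0.3893


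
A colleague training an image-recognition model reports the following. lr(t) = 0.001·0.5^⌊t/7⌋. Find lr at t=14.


n_drops = ⌊14/7⌋ = 2
lr = 0.001·0.5^2 = 0.001·0.25 = 0.00025

0.00025


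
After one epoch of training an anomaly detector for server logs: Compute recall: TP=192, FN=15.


Recall = TP/(TP+FN)
= 192/(192+15)
= 192/207 = 92.75%

92.75%


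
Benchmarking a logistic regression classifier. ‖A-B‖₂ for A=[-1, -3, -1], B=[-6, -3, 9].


d = √((-1+ 6)² + (-3+ 3)² + (-1-9)²)
  = √(25 + 0 + 100)
  = √125 = 11.1803

11.1803


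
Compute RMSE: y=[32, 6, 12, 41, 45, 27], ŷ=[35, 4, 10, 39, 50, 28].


MSE = 47/6 = 7.8333
RMSE = √(47/6) = 2.7988

2.7988


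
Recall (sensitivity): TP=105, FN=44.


Recall = TP/(TP+FN)
= 105/(105+44)
= 105/149 = 70.47%

70.47%


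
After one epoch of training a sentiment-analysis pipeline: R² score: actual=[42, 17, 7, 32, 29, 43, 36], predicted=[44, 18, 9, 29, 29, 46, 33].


ȳ = 29.4286
SS_res = Σ(y-ŷ)² = 36
SS_tot = Σ(y-ȳ)² = 1049.71
R² = 1 - SS_res/SS_tot = 1 - 0.0343 = 0.9657

0.9657


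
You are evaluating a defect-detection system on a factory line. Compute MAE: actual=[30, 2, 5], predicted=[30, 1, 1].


Absolute errors: |30-30|=0, |2-1|=1, |5-1|=4
Sum = 5
MAE = 5/3 = 5/3

5/3


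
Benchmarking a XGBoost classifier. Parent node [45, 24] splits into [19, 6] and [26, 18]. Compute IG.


Parent = [45, 24], H_parent = 0.9321
H_left = 0.795 (n=25), H_right = 0.976 (n=44)
H_children = (25/69)·0.795 + (44/69)·0.976 = 0.9104
IG = 0.9321 - 0.9104 = 0.0217

0.0217


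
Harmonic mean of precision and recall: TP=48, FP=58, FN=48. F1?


Precision = 48/106 = 0.4528
Recall = 48/96 = 0.5
F1 = 2·P·R/(P+R) = 2·TP/(2·TP+FP+FN) = 96/(96+58+48) = 96/202 = 0.4752

0.4752


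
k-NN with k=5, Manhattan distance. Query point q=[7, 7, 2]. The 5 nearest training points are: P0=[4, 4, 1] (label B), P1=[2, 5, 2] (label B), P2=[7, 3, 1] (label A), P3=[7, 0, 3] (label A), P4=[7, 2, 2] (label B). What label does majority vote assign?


d(q,P0) = 7  (label B)
d(q,P1) = 7  (label B)
d(q,P2) = 5  (label A)
d(q,P3) = 8  (label A)
d(q,P4) = 5  (label B)
Votes: A=2, B=3
Majority → B

B


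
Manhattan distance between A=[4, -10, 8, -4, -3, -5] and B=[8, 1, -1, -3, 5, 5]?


d = |4-8| + |-10-1| + |8+ 1| + |-4+ 3| + |-3-5| + |-5-5|
  = 4 + 11 + 9 + 1 + 8 + 10
  = 43

43


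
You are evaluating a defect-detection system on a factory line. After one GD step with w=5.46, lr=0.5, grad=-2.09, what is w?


w_new = w - α·∇
= 5.46 - 0.5·-2.09
= 5.46 + 1.045
= 6.505

6.505


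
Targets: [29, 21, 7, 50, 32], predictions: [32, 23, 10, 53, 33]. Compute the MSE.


Squared errors: (29-32)²=9, (21-23)²=4, (7-10)²=9, (50-53)²=9, (32-33)²=1
Sum = 32
MSE = 32/5 = 32/5

32/5


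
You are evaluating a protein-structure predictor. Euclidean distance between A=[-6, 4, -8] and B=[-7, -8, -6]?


d = √((-6+ 7)² + (4+ 8)² + (-8+ 6)²)
  = √(1 + 144 + 4)
  = √149 = 12.2066

12.2066


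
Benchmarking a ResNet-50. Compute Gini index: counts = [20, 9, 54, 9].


Probabilities: [20/92, 9/92, 54/92, 9/92] ≈ [0.2174, 0.0978, 0.587, 0.0978]
Σpᵢ² = (400 + 81 + 2916 + 81)/92² = 3478/8464
Gini = 1 - Σpᵢ² = 1 - 3478/8464 = 0.5891

0.5891


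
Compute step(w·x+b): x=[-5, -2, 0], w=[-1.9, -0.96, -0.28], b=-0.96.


z = (-5)·(-1.9) + (-2)·(-0.96) + (0)·(-0.28) - 0.96
  = 10.46
step(z) = 1 (z≥0)

1


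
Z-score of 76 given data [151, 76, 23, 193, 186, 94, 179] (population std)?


μ = 128.8571, σ = 60.473
z = (76 - 128.8571)/60.473 = -0.8741

-0.8741


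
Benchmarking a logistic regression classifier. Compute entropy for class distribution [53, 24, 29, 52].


Probabilities: [53/158, 24/158, 29/158, 52/158] ≈ [0.3354, 0.1519, 0.1835, 0.3291]
H = -((53/158)·log₂(53/158) + (24/158)·log₂(24/158) + (29/158)·log₂(29/158) + (52/158)·log₂(52/158))
  = 1.9182 bits

1.9182 bits


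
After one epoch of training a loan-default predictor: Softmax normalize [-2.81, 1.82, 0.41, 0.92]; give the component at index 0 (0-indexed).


Exponentials: e^-2.81=0.0602, e^1.82=6.1719, e^0.41=1.5068, e^0.92=2.5093
Sum = 10.2482
Softmax = [0.0059, 0.6022, 0.147, 0.2449]
p[0] = 0.0602/10.2482 = 0.0059

0.0059


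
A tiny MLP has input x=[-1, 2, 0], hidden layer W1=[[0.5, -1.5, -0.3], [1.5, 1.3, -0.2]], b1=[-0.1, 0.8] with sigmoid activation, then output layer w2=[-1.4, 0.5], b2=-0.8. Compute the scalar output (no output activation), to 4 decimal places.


z1[0] = (0.5)·(-1) + (-1.5)·(2) + (-0.3)·(0) - 0.1 = -3.6
z1[1] = (1.5)·(-1) + (1.3)·(2) + (-0.2)·(0) + 0.8 = 1.9
h = sigmoid(z1) = [0.0266, 0.8699]
output = (-1.4)·(0.0266) + (0.5)·(0.8699) - 0.8 = -0.4023

-0.4023


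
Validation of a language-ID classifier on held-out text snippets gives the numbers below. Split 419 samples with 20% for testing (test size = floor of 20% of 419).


Test = ⌊419·20/100⌋ = 83
Train = 419 - 83 = 336

Train: 336, Test: 83


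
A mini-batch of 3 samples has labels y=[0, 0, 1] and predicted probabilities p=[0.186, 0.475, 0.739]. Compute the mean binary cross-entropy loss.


L[0] = -ln(1-0.186) = -ln(0.814) = 0.2058
L[1] = -ln(1-0.475) = -ln(0.525) = 0.6444
L[2] = -ln(0.739) = 0.3025
mean = (0.2058 + 0.6444 + 0.3025)/3 = 0.3842

0.3842


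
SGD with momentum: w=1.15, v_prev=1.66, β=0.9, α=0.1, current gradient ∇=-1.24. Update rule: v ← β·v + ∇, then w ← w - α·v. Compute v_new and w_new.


v_new = 0.9·1.66 - 1.24 = 1.494 - 1.24 = 0.254
w_new = 1.15 - 0.1·0.254 = 1.15 - 0.0254 = 1.1246

v_new=0.254, w_new=1.1246


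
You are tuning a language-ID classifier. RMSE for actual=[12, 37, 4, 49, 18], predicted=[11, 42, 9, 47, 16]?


MSE = 59/5 = 11.8
RMSE = √(59/5) = 3.4351

3.4351


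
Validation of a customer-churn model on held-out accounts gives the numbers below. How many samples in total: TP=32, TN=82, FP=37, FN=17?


Total = TP + TN + FP + FN
= 32 + 82 + 37 + 17
= 168
(Predicted positive: 69, predicted negative: 99)

168


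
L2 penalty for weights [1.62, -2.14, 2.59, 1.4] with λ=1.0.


‖w‖₂² = (1.62)² + (-2.14)² + (2.59)² + (1.4)²
     = 2.6244 + 4.5796 + 6.7081 + 1.96
     = 15.8721
λ·‖w‖₂² = 1.0·15.8721 = 15.8721

15.8721


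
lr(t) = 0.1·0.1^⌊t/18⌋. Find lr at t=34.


n_drops = ⌊34/18⌋ = 1
lr = 0.1·0.1^1 = 0.1·0.1 = 0.01

0.01


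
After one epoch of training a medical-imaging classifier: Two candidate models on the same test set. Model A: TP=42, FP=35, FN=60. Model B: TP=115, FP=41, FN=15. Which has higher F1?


Model A: P=42/77=0.5455, R=42/102=0.4118, F1=2PR/(P+R)=2TP/(2TP+FP+FN)=84/179=0.4693
Model B: P=115/156=0.7372, R=115/130=0.8846, F1=2PR/(P+R)=2TP/(2TP+FP+FN)=230/286=0.8042
0.4693 < 0.8042 → Model B

Model B


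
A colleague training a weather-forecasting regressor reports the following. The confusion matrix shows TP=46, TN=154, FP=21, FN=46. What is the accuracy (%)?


Accuracy = (TP+TN)/(TP+TN+FP+FN)
= (46+154)/(267)
= 200/267 = 74.91%

74.91%


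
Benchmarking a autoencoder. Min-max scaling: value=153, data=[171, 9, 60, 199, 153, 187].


min=9, max=199
(153-9)/(199-9) = 144/190 = 0.7579

0.7579


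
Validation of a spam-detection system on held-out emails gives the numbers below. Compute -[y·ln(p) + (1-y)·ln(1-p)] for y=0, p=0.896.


BCE = -[y·ln(p) + (1-y)·ln(1-p)]
= -0 - 1·ln(1-0.896)
= -ln(0.104) = 2.2634

2.2634


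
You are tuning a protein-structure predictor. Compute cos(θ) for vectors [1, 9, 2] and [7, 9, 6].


A·B = 1·7 + 9·9 + 2·6 = 100
‖A‖ = √86 = 9.2736, ‖B‖ = √166 = 12.8841
cos = 100/(√86·√166) = 100/√14276 = 0.8369

0.8369


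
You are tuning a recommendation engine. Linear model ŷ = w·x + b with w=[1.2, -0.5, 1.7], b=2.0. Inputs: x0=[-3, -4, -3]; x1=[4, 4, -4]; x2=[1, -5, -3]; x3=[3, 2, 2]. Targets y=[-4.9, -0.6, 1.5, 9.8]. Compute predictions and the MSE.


ŷ0 = (1.2)·(-3) + (-0.5)·(-4) + (1.7)·(-3) + 2.0 = -4.7
ŷ1 = (1.2)·(4) + (-0.5)·(4) + (1.7)·(-4) + 2.0 = -2.0
ŷ2 = (1.2)·(1) + (-0.5)·(-5) + (1.7)·(-3) + 2.0 = 0.6
ŷ3 = (1.2)·(3) + (-0.5)·(2) + (1.7)·(2) + 2.0 = 8.0
errors² = [0.04, 1.96, 0.81, 3.24]
MSE = 6.0500/4 = 1.5125

1.5125


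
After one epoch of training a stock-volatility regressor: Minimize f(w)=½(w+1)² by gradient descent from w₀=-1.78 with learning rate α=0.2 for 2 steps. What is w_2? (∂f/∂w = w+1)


step 1: grad = -1.78+1 = -0.78; w = -1.78 - 0.2·(-0.78) = -1.624
step 2: grad = -1.624+1 = -0.624; w = -1.624 - 0.2·(-0.624) = -1.4992

-1.4992


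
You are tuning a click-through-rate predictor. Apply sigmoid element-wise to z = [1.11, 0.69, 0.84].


σ(1.11) = 1/(1+e^-1.11) = 0.7521
σ(0.69) = 1/(1+e^-0.69) = 0.666
σ(0.84) = 1/(1+e^-0.84) = 0.6985
result = [0.7521, 0.666, 0.6985]

[0.7521, 0.666, 0.6985]


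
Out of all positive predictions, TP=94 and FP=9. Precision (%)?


Precision = TP/(TP+FP)
= 94/(94+9)
= 94/103 = 91.26%

91.26%


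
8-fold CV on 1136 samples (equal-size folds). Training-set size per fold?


Fold size = 1136/8 = 142
Training per fold = 1136 - 142 = 994

994


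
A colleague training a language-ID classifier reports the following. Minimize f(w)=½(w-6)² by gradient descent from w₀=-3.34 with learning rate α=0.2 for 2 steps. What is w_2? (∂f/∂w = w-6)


step 1: grad = -3.34-6 = -9.34; w = -3.34 - 0.2·(-9.34) = -1.472
step 2: grad = -1.472-6 = -7.472; w = -1.472 - 0.2·(-7.472) = 0.0224

0.0224


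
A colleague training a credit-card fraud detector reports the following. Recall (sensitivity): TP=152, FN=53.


Recall = TP/(TP+FN)
= 152/(152+53)
= 152/205 = 74.15%

74.15%


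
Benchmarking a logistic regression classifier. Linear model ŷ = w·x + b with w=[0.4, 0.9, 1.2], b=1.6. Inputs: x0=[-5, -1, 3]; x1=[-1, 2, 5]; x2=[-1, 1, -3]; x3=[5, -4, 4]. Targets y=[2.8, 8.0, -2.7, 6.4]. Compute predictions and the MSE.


ŷ0 = (0.4)·(-5) + (0.9)·(-1) + (1.2)·(3) + 1.6 = 2.3
ŷ1 = (0.4)·(-1) + (0.9)·(2) + (1.2)·(5) + 1.6 = 9.0
ŷ2 = (0.4)·(-1) + (0.9)·(1) + (1.2)·(-3) + 1.6 = -1.5
ŷ3 = (0.4)·(5) + (0.9)·(-4) + (1.2)·(4) + 1.6 = 4.8
errors² = [0.25, 1.0, 1.44, 2.56]
MSE = 5.2500/4 = 1.3125

1.3125


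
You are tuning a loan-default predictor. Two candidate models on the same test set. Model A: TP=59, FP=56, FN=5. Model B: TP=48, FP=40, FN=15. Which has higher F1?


Model A: P=59/115=0.513, R=59/64=0.9219, F1=2PR/(P+R)=2TP/(2TP+FP+FN)=118/179=0.6592
Model B: P=48/88=0.5455, R=48/63=0.7619, F1=2PR/(P+R)=2TP/(2TP+FP+FN)=96/151=0.6358
0.6592 > 0.6358 → Model A

Model A


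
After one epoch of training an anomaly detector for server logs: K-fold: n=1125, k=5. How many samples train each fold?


Fold size = 1125/5 = 225
Training per fold = 1125 - 225 = 900

900


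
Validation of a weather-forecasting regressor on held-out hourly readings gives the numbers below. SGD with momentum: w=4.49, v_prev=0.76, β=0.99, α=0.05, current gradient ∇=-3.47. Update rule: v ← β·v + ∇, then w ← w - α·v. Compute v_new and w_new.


v_new = 0.99·0.76 - 3.47 = 0.7524 - 3.47 = -2.7176
w_new = 4.49 - 0.05·-2.7176 = 4.49 + 0.13588 = 4.62588

v_new=-2.7176, w_new=4.62588


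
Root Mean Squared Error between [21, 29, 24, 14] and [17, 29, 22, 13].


MSE = 21/4 = 5.25
RMSE = √(21/4) = 2.2913

2.2913


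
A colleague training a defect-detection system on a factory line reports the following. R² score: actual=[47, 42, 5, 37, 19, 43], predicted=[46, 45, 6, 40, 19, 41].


ȳ = 32.1667
SS_res = Σ(y-ŷ)² = 24
SS_tot = Σ(y-ȳ)² = 1368.83
R² = 1 - SS_res/SS_tot = 1 - 0.0175 = 0.9825

0.9825


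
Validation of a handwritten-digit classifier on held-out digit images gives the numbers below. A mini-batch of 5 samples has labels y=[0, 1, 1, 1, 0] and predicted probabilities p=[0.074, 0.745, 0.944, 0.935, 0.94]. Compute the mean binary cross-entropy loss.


L[0] = -ln(1-0.074) = -ln(0.926) = 0.0769
L[1] = -ln(0.745) = 0.2944
L[2] = -ln(0.944) = 0.0576
L[3] = -ln(0.935) = 0.0672
L[4] = -ln(1-0.94) = -ln(0.06) = 2.8134
mean = (0.0769 + 0.2944 + 0.0576 + 0.0672 + 2.8134)/5 = 0.6619

0.6619


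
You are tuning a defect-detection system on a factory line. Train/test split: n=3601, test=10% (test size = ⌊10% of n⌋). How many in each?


Test = ⌊3601·10/100⌋ = 360
Train = 3601 - 360 = 3241

Train: 3241, Test: 360


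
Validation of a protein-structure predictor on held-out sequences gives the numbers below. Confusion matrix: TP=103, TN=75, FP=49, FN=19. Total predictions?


Total = TP + TN + FP + FN
= 103 + 75 + 49 + 19
= 246
(Predicted positive: 152, predicted negative: 94)

246


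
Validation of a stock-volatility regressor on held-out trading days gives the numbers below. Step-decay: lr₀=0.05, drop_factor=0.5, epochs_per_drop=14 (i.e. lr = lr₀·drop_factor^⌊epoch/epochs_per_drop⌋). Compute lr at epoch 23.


n_drops = ⌊23/14⌋ = 1
lr = 0.05·0.5^1 = 0.05·0.5 = 0.025

0.025


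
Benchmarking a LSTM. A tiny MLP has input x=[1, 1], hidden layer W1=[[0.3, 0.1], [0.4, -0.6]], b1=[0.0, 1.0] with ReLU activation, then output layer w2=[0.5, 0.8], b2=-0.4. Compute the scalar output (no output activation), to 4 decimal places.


z1[0] = (0.3)·(1) + (0.1)·(1) + 0.0 = 0.4
z1[1] = (0.4)·(1) + (-0.6)·(1) + 1.0 = 0.8
h = ReLU(z1) = [0.4, 0.8]
output = (0.5)·(0.4) + (0.8)·(0.8) - 0.4 = 0.44

0.44


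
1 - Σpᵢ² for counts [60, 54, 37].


Probabilities: [60/151, 54/151, 37/151] ≈ [0.3974, 0.3576, 0.245]
Σpᵢ² = (3600 + 2916 + 1369)/151² = 7885/22801
Gini = 1 - Σpᵢ² = 1 - 7885/22801 = 0.6542

0.6542


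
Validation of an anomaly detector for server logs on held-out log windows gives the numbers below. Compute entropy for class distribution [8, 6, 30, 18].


Probabilities: [8/62, 6/62, 30/62, 18/62] ≈ [0.129, 0.0968, 0.4839, 0.2903]
H = -((8/62)·log₂(8/62) + (6/62)·log₂(6/62) + (30/62)·log₂(30/62) + (18/62)·log₂(18/62))
  = 1.732 bits

1.732 bits


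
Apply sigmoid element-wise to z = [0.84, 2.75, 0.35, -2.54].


σ(0.84) = 1/(1+e^-0.84) = 0.6985
σ(2.75) = 1/(1+e^-2.75) = 0.9399
σ(0.35) = 1/(1+e^-0.35) = 0.5866
σ(-2.54) = 1/(1+e^2.54) = 0.0731
result = [0.6985, 0.9399, 0.5866, 0.0731]

[0.6985, 0.9399, 0.5866, 0.0731]


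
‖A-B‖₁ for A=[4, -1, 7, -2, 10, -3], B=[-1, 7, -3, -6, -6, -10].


d = |4+ 1| + |-1-7| + |7+ 3| + |-2+ 6| + |10+ 6| + |-3+ 10|
  = 5 + 8 + 10 + 4 + 16 + 7
  = 50

50


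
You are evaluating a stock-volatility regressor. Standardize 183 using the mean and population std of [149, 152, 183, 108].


μ = 148, σ = 26.6552
z = (183 - 148)/26.6552 = 1.3131

1.3131


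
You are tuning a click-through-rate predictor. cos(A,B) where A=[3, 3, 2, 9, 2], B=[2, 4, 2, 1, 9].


A·B = 3·2 + 3·4 + 2·2 + 9·1 + 2·9 = 49
‖A‖ = √107 = 10.3441, ‖B‖ = √106 = 10.2956
cos = 49/(√107·√106) = 49/√11342 = 0.4601

0.4601


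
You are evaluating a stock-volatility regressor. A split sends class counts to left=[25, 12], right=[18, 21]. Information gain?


Parent = [43, 33], H_parent = 0.9875
H_left = 0.909 (n=37), H_right = 0.9957 (n=39)
H_children = (37/76)·0.909 + (39/76)·0.9957 = 0.9535
IG = 0.9875 - 0.9535 = 0.034

0.034


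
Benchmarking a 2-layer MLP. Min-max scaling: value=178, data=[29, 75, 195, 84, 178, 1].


min=1, max=195
(178-1)/(195-1) = 177/194 = 0.9124

0.9124


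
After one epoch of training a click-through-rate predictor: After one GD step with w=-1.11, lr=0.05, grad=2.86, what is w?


w_new = w - α·∇
= -1.11 - 0.05·2.86
= -1.11 - 0.143
= -1.253

-1.253


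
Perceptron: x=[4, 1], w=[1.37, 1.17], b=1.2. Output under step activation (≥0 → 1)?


z = (4)·(1.37) + (1)·(1.17) + 1.2
  = 7.85
step(z) = 1 (z≥0)

1


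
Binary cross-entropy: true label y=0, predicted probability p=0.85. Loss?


BCE = -[y·ln(p) + (1-y)·ln(1-p)]
= -0 - 1·ln(1-0.85)
= -ln(0.15) = 1.8971

1.8971


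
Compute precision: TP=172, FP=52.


Precision = TP/(TP+FP)
= 172/(172+52)
= 172/224 = 76.79%

76.79%


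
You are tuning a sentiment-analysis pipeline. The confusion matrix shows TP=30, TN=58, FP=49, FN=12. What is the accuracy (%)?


Accuracy = (TP+TN)/(TP+TN+FP+FN)
= (30+58)/(149)
= 88/149 = 59.06%

59.06%


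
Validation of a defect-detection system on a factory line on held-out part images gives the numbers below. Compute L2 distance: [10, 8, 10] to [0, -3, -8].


d = √((10-0)² + (8+ 3)² + (10+ 8)²)
  = √(100 + 121 + 324)
  = √545 = 23.3452

23.3452


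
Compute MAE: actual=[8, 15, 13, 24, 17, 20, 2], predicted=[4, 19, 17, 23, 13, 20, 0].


Absolute errors: |8-4|=4, |15-19|=4, |13-17|=4, |24-23|=1, |17-13|=4, |20-20|=0, |2-0|=2
Sum = 19
MAE = 19/7 = 19/7

19/7


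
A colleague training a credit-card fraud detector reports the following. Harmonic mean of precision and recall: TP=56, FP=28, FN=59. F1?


Precision = 56/84 = 0.6667
Recall = 56/115 = 0.487
F1 = 2·P·R/(P+R) = 2·TP/(2·TP+FP+FN) = 112/(112+28+59) = 112/199 = 0.5628

0.5628


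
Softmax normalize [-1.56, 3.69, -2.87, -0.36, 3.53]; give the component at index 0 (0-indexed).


Exponentials: e^-1.56=0.2101, e^3.69=40.0448, e^-2.87=0.0567, e^-0.36=0.6977, e^3.53=34.124
Sum = 75.1333
Softmax = [0.0028, 0.533, 0.0008, 0.0093, 0.4542]
p[0] = 0.2101/75.1333 = 0.0028

0.0028


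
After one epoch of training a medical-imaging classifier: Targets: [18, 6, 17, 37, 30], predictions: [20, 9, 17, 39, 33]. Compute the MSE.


Squared errors: (18-20)²=4, (6-9)²=9, (17-17)²=0, (37-39)²=4, (30-33)²=9
Sum = 26
MSE = 26/5 = 26/5

26/5


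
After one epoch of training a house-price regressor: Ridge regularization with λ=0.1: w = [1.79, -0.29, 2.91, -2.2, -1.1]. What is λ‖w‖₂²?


‖w‖₂² = (1.79)² + (-0.29)² + (2.91)² + (-2.2)² + (-1.1)²
     = 3.2041 + 0.0841 + 8.4681 + 4.84 + 1.21
     = 17.8063
λ·‖w‖₂² = 0.1·17.8063 = 1.78063

1.78063


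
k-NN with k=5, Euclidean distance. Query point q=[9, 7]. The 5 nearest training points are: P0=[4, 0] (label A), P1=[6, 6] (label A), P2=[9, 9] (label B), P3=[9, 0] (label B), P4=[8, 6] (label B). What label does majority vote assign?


d(q,P0) = 8.6023  (label A)
d(q,P1) = 3.1623  (label A)
d(q,P2) = 2.0  (label B)
d(q,P3) = 7.0  (label B)
d(q,P4) = 1.4142  (label B)
Votes: A=2, B=3
Majority → B

B
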